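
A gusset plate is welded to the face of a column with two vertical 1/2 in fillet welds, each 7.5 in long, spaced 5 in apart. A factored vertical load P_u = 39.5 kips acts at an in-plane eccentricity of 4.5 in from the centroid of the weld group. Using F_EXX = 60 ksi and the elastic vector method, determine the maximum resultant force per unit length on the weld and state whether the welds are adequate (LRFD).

Total weld length L_w = 15 in. Treat welds as unit-width lines.
Polar moment about centroid: J = 2[d³/12 + d(b/2)²] = 2[7.5³/12 + 7.5×2.5²] = 164.1 in³.
Direct shear f_v = P/L_w = 39.5 / 15 = 2.633 kip/in (vertical).
Torsion M = P·e = 39.5 × 4.5 = 177.75 kip·in.
Critical point at (x, y) = (2.5, 3.75) from centroid. f_tx = M·y/J = 4.063 kip/in; f_ty = M·x/J = 2.709 kip/in.
Resultant f_max = √[f_tx² + (f_v + f_ty)²] = √[4.063² + (2.633 + 2.709)²] = 6.711 kip/in.
Capacity per unit length: φr_n = 0.75 × 0.6 × 60 × (0.707 × 0.5) = 9.544 kip/in.
6.711 ≤ 9.544 → adequate.

f_max ≈ 6.71 kip/in; adequate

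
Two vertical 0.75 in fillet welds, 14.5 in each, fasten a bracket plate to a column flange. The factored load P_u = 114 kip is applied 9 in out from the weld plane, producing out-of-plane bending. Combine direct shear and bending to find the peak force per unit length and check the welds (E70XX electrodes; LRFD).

f_max ≈ 15.2 kip/in; adequate

E70XX → F_EXX = 70 ksi.
L_w = 2 × 14.5 = 29 in; section modulus (unit throat) S = 2 × L²/6 = 70.08 in².
Direct shear f_v = P/L_w = 114/29 = 3.931 kip/in.
Moment M = P × e = 114 × 9 = 1026 kip·in; bending f_b = M/S = 14.64 kip/in.
f_max = √(f_v² + f_b²) = √(3.931² + 14.64²) = 15.16 kip/in.
φr_n = 0.75 × 0.6 × 70 × (0.707 × 0.75) = 16.7 kip/in → adequate.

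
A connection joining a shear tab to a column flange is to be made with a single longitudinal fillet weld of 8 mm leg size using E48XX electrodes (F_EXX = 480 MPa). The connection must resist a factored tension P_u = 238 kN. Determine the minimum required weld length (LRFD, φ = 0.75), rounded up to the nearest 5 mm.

Throat t_e = 0.707 × 8 = 5.656 mm.
φr_n = 0.75 × 0.6 × 480 × 5.656 × 10⁻³ = 1.222 kN/mm.
L_req = P_u / φr_n = 238 / 1.222 = 194.8 mm total.
Round up → use L = 195 mm.

L = 195 mm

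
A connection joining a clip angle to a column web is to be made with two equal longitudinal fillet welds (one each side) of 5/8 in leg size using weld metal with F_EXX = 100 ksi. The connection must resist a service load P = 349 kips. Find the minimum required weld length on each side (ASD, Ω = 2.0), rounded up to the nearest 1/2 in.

L = 13.5 in on each side

Throat t_e = 0.707 × 0.625 = 0.4419 in.
r_n/Ω = (0.6 × 100 × 0.4419) / 2.0 = 13.26 kip/in.
L_req = P / (r_n/Ω) = 349 / 13.26 = 26.33 in total.
Per side: 26.33 / 2 = 13.16 in.
Round up → use L = 13.5 in on each side.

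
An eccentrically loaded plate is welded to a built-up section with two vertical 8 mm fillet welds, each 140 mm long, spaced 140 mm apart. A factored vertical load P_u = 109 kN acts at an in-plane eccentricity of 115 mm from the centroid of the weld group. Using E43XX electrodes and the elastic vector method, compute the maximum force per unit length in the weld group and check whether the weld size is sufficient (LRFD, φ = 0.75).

f_max ≈ 993 N/mm; adequate

E43XX → F_EXX = 430 MPa.
Total weld length L_w = 280 mm. Treat welds as unit-width lines.
Polar moment about centroid: J = 2[d³/12 + d(b/2)²] = 2[140³/12 + 140×70²] = 1829000 mm³.
Direct shear f_v = P/L_w = 109×10³ / 280 = 389.3 N/mm (vertical).
Torsion M = P·e = 109×10³ × 115 = 12535000 N·mm.
Critical point at (x, y) = (70, 70) from centroid. f_tx = M·y/J = 479.7 N/mm; f_ty = M·x/J = 479.7 N/mm.
Resultant f_max = √[f_tx² + (f_v + f_ty)²] = √[479.7² + (389.3 + 479.7)²] = 992.5 N/mm.
Capacity per unit length: φr_n = 0.75 × 0.6 × 430 × (0.707 × 8) = 1094 N/mm.
992.5 ≤ 1094 → adequate.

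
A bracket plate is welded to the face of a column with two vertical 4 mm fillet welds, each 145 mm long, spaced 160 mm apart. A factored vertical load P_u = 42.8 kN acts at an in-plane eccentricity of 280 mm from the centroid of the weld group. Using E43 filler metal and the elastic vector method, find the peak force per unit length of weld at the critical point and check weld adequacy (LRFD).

f_max ≈ 664 N/mm; NOT adequate

E43XX → F_EXX = 430 MPa.
Total weld length L_w = 290 mm. Treat welds as unit-width lines.
Polar moment about centroid: J = 2[d³/12 + d(b/2)²] = 2[145³/12 + 145×80²] = 2364000 mm³.
Direct shear f_v = P/L_w = 42.8×10³ / 290 = 147.6 N/mm (vertical).
Torsion M = P·e = 42.8×10³ × 280 = 11984000 N·mm.
Critical point at (x, y) = (80, 72.5) from centroid. f_tx = M·y/J = 367.5 N/mm; f_ty = M·x/J = 405.5 N/mm.
Resultant f_max = √[f_tx² + (f_v + f_ty)²] = √[367.5² + (147.6 + 405.5)²] = 664.1 N/mm.
Capacity per unit length: φr_n = 0.75 × 0.6 × 430 × (0.707 × 4) = 547.2 N/mm.
664.1 > 547.2 → NOT adequate.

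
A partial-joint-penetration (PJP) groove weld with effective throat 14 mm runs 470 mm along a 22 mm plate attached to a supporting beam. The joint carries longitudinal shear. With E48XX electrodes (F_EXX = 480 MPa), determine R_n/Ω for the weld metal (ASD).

Effective throat (given) t_e = 14 mm.
A_we = 14 × 470 = 6580 mm².
F_nw = 0.6 F_EXX = 288 MPa.
R_n/Ω = (288 × 6580) / 2.0 × 10⁻³ = 947.5 kN.

R_n/Ω ≈ 948 kN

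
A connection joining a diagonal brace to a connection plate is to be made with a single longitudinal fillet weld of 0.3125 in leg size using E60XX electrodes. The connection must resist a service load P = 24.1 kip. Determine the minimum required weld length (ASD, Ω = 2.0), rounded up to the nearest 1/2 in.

L = 6.5 in

E60XX → F_EXX = 60 ksi.
Throat t_e = 0.707 × 0.3125 = 0.2209 in.
r_n/Ω = (0.6 × 60 × 0.2209) / 2.0 = 3.977 kip/in.
L_req = P / (r_n/Ω) = 24.1 / 3.977 = 6.06 in total.
Round up → use L = 6.5 in.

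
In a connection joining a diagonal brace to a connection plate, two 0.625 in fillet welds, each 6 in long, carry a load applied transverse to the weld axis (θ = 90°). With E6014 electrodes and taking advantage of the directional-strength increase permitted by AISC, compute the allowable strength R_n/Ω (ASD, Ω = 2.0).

R_n/Ω ≈ 143 kip

E60XX → F_EXX = 60 ksi.
t_e = 0.707 × 0.625 = 0.4419 in; A_we = 0.4419 × 12 = 5.302 in².
Directional factor: 1.0 + 0.5 sin^1.5(90°) = 1.5.
F_nw = 0.6 × 60 × 1.5 = 54 ksi.
R_n/Ω = (54 × 5.302) / 2.0 = 143.2 kip.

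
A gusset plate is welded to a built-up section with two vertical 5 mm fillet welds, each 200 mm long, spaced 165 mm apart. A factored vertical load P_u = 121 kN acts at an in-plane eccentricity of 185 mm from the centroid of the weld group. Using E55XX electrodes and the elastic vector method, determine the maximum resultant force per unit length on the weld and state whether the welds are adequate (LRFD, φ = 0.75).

E55XX → F_EXX = 550 MPa.
Total weld length L_w = 400 mm. Treat welds as unit-width lines.
Polar moment about centroid: J = 2[d³/12 + d(b/2)²] = 2[200³/12 + 200×82.5²] = 4056000 mm³.
Direct shear f_v = P/L_w = 121×10³ / 400 = 302.5 N/mm (vertical).
Torsion M = P·e = 121×10³ × 185 = 22385000 N·mm.
Critical point at (x, y) = (82.5, 100) from centroid. f_tx = M·y/J = 551.9 N/mm; f_ty = M·x/J = 455.3 N/mm.
Resultant f_max = √[f_tx² + (f_v + f_ty)²] = √[551.9² + (302.5 + 455.3)²] = 937.5 N/mm.
Capacity per unit length: φr_n = 0.75 × 0.6 × 550 × (0.707 × 5) = 874.9 N/mm.
937.5 > 874.9 → NOT adequate.

f_max ≈ 938 N/mm; NOT adequate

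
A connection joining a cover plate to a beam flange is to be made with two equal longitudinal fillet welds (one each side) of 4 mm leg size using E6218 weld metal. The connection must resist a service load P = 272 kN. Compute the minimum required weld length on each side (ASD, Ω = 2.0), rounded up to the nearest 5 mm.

E62XX → F_EXX = 620 MPa.
Throat t_e = 0.707 × 4 = 2.828 mm.
r_n/Ω = (0.6 × 620 × 2.828) / 2.0 = 526 N/mm = 0.526 kN/mm.
L_req = P / (r_n/Ω) = 272 / 0.526 = 517.1 mm total.
Per side: 517.1 / 2 = 258.6 mm.
Round up → use L = 260 mm on each side.

L = 260 mm on each side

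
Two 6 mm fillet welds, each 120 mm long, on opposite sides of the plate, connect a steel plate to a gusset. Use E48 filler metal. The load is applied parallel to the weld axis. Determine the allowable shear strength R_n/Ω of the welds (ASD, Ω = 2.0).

R_n/Ω ≈ 147 kN

E48XX → F_EXX = 480 MPa.
Effective throat t_e = 0.707 × 6 = 4.242 mm.
Total length L = 240 mm; A_we = 4.242 × 240 = 1018 mm².
F_nw = 0.6 F_EXX = 0.6 × 480 = 288 MPa.
R_n = 288 × 1018 × 10⁻³ = 293.2 kN; R_n/Ω = 293.2/2.0 = 146.6 kN.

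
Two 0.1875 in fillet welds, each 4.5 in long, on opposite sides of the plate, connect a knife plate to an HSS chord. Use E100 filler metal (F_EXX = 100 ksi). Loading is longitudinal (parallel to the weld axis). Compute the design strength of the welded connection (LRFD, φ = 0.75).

φR_n ≈ 53.7 kip

Effective throat t_e = 0.707 × 0.1875 = 0.1326 in.
Total length L = 9 in; A_we = 0.1326 × 9 = 1.193 in².
F_nw = 0.6 F_EXX = 0.6 × 100 = 60 ksi.
φR_n = 0.75 × 60 × 1.193 = 53.69 kip.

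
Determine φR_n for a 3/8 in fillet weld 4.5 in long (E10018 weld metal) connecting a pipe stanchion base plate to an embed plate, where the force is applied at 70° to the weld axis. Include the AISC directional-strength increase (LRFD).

φR_n ≈ 78.1 kips

E100XX → F_EXX = 100 ksi.
t_e = 0.707 × 0.375 = 0.2651 in; A_we = 0.2651 × 4.5 = 1.193 in².
Directional factor: 1.0 + 0.5 sin^1.5(70°) = 1.455.
F_nw = 0.6 × 100 × 1.455 = 87.33 ksi.
φR_n = 0.75 × 87.33 × 1.193 = 78.14 kips.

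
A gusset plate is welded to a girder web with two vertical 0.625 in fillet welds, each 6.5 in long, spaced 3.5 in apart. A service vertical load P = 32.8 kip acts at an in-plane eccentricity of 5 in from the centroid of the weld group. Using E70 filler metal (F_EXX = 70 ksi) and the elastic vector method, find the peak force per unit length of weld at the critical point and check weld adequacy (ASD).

Total weld length L_w = 13 in. Treat welds as unit-width lines.
Polar moment about centroid: J = 2[d³/12 + d(b/2)²] = 2[6.5³/12 + 6.5×1.75²] = 85.58 in³.
Direct shear f_v = P/L_w = 32.8 / 13 = 2.523 kip/in (vertical).
Torsion M = P·e = 32.8 × 5 = 164 kip·in.
Critical point at (x, y) = (1.75, 3.25) from centroid. f_tx = M·y/J = 6.228 kip/in; f_ty = M·x/J = 3.353 kip/in.
Resultant f_max = √[f_tx² + (f_v + f_ty)²] = √[6.228² + (2.523 + 3.353)²] = 8.563 kip/in.
Capacity per unit length: r_n/Ω = (1/2.0) × 0.6 × 70 × (0.707 × 0.625) = 9.279 kip/in.
8.563 ≤ 9.279 → adequate.

f_max ≈ 8.56 kip/in; adequate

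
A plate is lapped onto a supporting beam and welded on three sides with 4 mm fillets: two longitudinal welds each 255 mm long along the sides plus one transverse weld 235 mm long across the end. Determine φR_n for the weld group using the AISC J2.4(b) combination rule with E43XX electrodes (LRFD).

E43XX → F_EXX = 430 MPa.
t_e = 0.707 × 4 = 2.828 mm.
R_nwl = 0.6 × 430 × 2.828 × 510 × 10⁻³ = 372.1 kN (longitudinal, 2 welds).
R_nwt = 0.6 × 430 × 2.828 × 235 × 10⁻³ = 171.5 kN (transverse, base value).
(i) R_nwl + R_nwt = 543.6 kN; (ii) 0.85 R_nwl + 1.5 R_nwt = 573.5 kN.
R_n = max = 573.5 kN [governs: (ii)]; φR_n = 430.1 kN.

φR_n ≈ 430 kN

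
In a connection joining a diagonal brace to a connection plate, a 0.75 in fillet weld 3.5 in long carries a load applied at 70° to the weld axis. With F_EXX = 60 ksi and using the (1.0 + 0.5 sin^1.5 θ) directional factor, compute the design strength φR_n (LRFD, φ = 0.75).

t_e = 0.707 × 0.75 = 0.5302 in; A_we = 0.5302 × 3.5 = 1.856 in².
Directional factor: 1.0 + 0.5 sin^1.5(70°) = 1.455.
F_nw = 0.6 × 60 × 1.455 = 52.4 ksi.
φR_n = 0.75 × 52.4 × 1.856 = 72.93 kips.

φR_n ≈ 72.9 kips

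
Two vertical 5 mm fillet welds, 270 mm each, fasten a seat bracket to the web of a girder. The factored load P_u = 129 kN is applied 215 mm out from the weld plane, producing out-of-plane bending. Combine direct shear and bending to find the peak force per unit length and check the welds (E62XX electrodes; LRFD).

E62XX → F_EXX = 620 MPa.
L_w = 2 × 270 = 540 mm; section modulus (unit throat) S = 2 × L²/6 = 24300 mm².
Direct shear f_v = P/L_w = 129×10³/540 = 238.9 N/mm.
Moment M = P × e = 129×10³ × 215 = 27735000 N·mm; bending f_b = M/S = 1141 N/mm.
f_max = √(f_v² + f_b²) = √(238.9² + 1141²) = 1166 N/mm.
φr_n = 0.75 × 0.6 × 620 × (0.707 × 5) = 986.3 N/mm → NOT adequate.

f_max ≈ 1170 N/mm; NOT adequate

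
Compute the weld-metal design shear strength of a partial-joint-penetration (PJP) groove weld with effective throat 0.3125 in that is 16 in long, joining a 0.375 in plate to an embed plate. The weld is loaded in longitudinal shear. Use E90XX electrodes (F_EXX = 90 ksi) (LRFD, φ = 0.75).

φR_n ≈ 202 kips

Effective throat (given) t_e = 0.3125 in.
A_we = 0.3125 × 16 = 5 in².
F_nw = 0.6 F_EXX = 54 ksi.
φR_n = 0.75 × 54 × 5 = 202.5 kips.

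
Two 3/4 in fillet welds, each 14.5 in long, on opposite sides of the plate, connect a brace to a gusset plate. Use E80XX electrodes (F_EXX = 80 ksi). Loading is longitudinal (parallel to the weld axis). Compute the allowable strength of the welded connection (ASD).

Effective throat t_e = 0.707 × 0.75 = 0.5302 in.
Total length L = 29 in; A_we = 0.5302 × 29 = 15.38 in².
F_nw = 0.6 F_EXX = 0.6 × 80 = 48 ksi.
R_n = 48 × 15.38 = 738.1 kips; R_n/Ω = 738.1/2.0 = 369.1 kips.

R_n/Ω ≈ 369 kips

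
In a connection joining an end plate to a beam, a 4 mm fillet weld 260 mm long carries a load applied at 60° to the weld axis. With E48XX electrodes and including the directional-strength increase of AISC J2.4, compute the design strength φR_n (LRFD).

E48XX → F_EXX = 480 MPa.
t_e = 0.707 × 4 = 2.828 mm; A_we = 2.828 × 260 = 735.3 mm².
Directional factor: 1.0 + 0.5 sin^1.5(60°) = 1.403.
F_nw = 0.6 × 480 × 1.403 = 404.1 MPa.
φR_n = 0.75 × 404.1 × 735.3 × 10⁻³ = 222.8 kN.

φR_n ≈ 223 kN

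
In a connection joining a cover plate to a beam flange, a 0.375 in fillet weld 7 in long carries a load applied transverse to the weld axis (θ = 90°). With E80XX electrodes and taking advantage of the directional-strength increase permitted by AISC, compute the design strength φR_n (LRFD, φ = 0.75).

φR_n ≈ 100 kip

E80XX → F_EXX = 80 ksi.
t_e = 0.707 × 0.375 = 0.2651 in; A_we = 0.2651 × 7 = 1.856 in².
Directional factor: 1.0 + 0.5 sin^1.5(90°) = 1.5.
F_nw = 0.6 × 80 × 1.5 = 72 ksi.
φR_n = 0.75 × 72 × 1.856 = 100.2 kip.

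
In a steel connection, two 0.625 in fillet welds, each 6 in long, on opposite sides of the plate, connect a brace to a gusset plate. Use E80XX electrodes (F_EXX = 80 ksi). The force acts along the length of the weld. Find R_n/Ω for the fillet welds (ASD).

R_n/Ω ≈ 127 kips

Effective throat t_e = 0.707 × 0.625 = 0.4419 in.
Total length L = 12 in; A_we = 0.4419 × 12 = 5.302 in².
F_nw = 0.6 F_EXX = 0.6 × 80 = 48 ksi.
R_n = 48 × 5.302 = 254.5 kips; R_n/Ω = 254.5/2.0 = 127.3 kips.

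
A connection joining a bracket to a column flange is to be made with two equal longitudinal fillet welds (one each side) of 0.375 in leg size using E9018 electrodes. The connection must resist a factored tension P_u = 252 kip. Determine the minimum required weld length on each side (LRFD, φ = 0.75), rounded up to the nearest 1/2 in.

E90XX → F_EXX = 90 ksi.
Throat t_e = 0.707 × 0.375 = 0.2651 in.
φr_n = 0.75 × 0.6 × 90 × 0.2651 = 10.74 kip/in.
L_req = P_u / φr_n = 252 / 10.74 = 23.47 in total.
Per side: 23.47 / 2 = 11.73 in.
Round up → use L = 12 in on each side.

L = 12 in on each side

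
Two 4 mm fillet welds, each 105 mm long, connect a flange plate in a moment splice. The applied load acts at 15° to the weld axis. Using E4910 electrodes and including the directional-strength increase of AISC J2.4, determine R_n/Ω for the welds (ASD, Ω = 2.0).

E49XX → F_EXX = 490 MPa.
t_e = 0.707 × 4 = 2.828 mm; A_we = 2.828 × 210 = 593.9 mm².
Directional factor: 1.0 + 0.5 sin^1.5(15°) = 1.066.
F_nw = 0.6 × 490 × 1.066 = 313.4 MPa.
R_n/Ω = (313.4 × 593.9) / 2.0 × 10⁻³ = 93.05 kN.

R_n/Ω ≈ 93 kN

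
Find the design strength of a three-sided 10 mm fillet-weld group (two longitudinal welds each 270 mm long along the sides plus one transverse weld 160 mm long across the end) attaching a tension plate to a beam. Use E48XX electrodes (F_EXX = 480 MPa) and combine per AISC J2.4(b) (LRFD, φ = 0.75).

t_e = 0.707 × 10 = 7.07 mm.
R_nwl = 0.6 × 480 × 7.07 × 540 × 10⁻³ = 1100 kN (longitudinal, 2 welds).
R_nwt = 0.6 × 480 × 7.07 × 160 × 10⁻³ = 325.8 kN (transverse, base value).
(i) R_nwl + R_nwt = 1425 kN; (ii) 0.85 R_nwl + 1.5 R_nwt = 1423 kN.
R_n = max = 1425 kN [governs: (i)]; φR_n = 1069 kN.

φR_n ≈ 1070 kN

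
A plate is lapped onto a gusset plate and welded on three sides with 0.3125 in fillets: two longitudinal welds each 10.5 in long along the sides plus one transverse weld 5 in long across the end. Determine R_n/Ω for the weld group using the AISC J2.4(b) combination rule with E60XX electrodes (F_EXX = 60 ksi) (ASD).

R_n/Ω ≈ 103 kips

t_e = 0.707 × 0.3125 = 0.2209 in.
R_nwl = 0.6 × 60 × 0.2209 × 21 = 167 kips (longitudinal, 2 welds).
R_nwt = 0.6 × 60 × 0.2209 × 5 = 39.77 kips (transverse, base value).
(i) R_nwl + R_nwt = 206.8 kips; (ii) 0.85 R_nwl + 1.5 R_nwt = 201.6 kips.
R_n = max = 206.8 kips [governs: (i)]; R_n/Ω = 103.4 kips.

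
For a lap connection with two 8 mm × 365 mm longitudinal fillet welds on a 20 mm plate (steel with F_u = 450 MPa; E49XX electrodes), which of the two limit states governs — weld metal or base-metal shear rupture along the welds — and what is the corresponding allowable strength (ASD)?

E49XX → F_EXX = 490 MPa.
t_e = 0.707 × 8 = 5.656 mm; L = 730 mm.
Weld metal: R_n/Ω = (1/2.0) × 0.6 × 490 × 5.656 × 730 × 10⁻³ = 606.9 kN.
Base metal (shear rupture): R_n/Ω = (1/2.0) × 0.6 × 450 × 20 × 730 × 10⁻³ = 1971 kN.
Governing: weld metal.

R_n/Ω ≈ 607 kN (weld metal governs)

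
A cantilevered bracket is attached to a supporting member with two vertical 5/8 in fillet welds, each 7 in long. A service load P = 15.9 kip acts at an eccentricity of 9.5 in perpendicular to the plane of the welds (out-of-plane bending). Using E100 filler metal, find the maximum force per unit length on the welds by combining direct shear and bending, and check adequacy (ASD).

f_max ≈ 9.32 kip/in; adequate

E100XX → F_EXX = 100 ksi.
L_w = 2 × 7 = 14 in; section modulus (unit throat) S = 2 × L²/6 = 16.33 in².
Direct shear f_v = P/L_w = 15.9/14 = 1.136 kip/in.
Moment M = P × e = 15.9 × 9.5 = 151.05 kip·in; bending f_b = M/S = 9.248 kip/in.
f_max = √(f_v² + f_b²) = √(1.136² + 9.248²) = 9.317 kip/in.
r_n/Ω = (1/2.0) × 0.6 × 100 × (0.707 × 0.625) = 13.26 kip/in → adequate.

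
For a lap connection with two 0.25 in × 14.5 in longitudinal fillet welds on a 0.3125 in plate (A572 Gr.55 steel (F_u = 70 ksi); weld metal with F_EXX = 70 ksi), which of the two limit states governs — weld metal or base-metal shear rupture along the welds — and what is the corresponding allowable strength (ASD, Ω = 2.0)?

R_n/Ω ≈ 108 kips (weld metal governs)

t_e = 0.707 × 0.25 = 0.1767 in; L = 29 in.
Weld metal: R_n/Ω = (1/2.0) × 0.6 × 70 × 0.1767 × 29 = 107.6 kips.
Base metal (shear rupture): R_n/Ω = (1/2.0) × 0.6 × 70 × 0.3125 × 29 = 190.3 kips.
Governing: weld metal.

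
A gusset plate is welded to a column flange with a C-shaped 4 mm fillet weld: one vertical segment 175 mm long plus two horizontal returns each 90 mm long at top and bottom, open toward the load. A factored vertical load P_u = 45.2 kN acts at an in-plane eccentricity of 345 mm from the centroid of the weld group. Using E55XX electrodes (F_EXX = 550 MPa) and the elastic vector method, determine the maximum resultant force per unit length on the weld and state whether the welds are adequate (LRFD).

Total weld length L_w = 355 mm. Treat welds as unit-width lines.
Centroid: x̄ = 2×90×45 / 355 = 22.82 mm from the vertical weld.
Polar moment about centroid: J = I_x + I_y = [175³/12 + 2×90×87.5²] + [175×22.82² + 2(90³/12 + 90×22.18²)] = 2126000 mm³.
Direct shear f_v = P/L_w = 45.2×10³ / 355 = 127.3 N/mm (vertical).
Torsion M = P·e = 45.2×10³ × 345 = 15594000 N·mm.
Critical point at (x, y) = (67.18, 87.5) from centroid. f_tx = M·y/J = 641.8 N/mm; f_ty = M·x/J = 492.8 N/mm.
Resultant f_max = √[f_tx² + (f_v + f_ty)²] = √[641.8² + (127.3 + 492.8)²] = 892.5 N/mm.
Capacity per unit length: φr_n = 0.75 × 0.6 × 550 × (0.707 × 4) = 699.9 N/mm.
892.5 > 699.9 → NOT adequate.

f_max ≈ 892 N/mm; NOT adequate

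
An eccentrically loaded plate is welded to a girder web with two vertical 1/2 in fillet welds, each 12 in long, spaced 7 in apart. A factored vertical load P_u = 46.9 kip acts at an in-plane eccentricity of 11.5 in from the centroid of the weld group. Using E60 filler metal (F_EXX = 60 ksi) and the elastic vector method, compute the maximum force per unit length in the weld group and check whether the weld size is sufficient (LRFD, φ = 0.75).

Total weld length L_w = 24 in. Treat welds as unit-width lines.
Polar moment about centroid: J = 2[d³/12 + d(b/2)²] = 2[12³/12 + 12×3.5²] = 582 in³.
Direct shear f_v = P/L_w = 46.9 / 24 = 1.954 kip/in (vertical).
Torsion M = P·e = 46.9 × 11.5 = 539.35 kip·in.
Critical point at (x, y) = (3.5, 6) from centroid. f_tx = M·y/J = 5.56 kip/in; f_ty = M·x/J = 3.244 kip/in.
Resultant f_max = √[f_tx² + (f_v + f_ty)²] = √[5.56² + (1.954 + 3.244)²] = 7.611 kip/in.
Capacity per unit length: φr_n = 0.75 × 0.6 × 60 × (0.707 × 0.5) = 9.544 kip/in.
7.611 ≤ 9.544 → adequate.

f_max ≈ 7.61 kip/in; adequate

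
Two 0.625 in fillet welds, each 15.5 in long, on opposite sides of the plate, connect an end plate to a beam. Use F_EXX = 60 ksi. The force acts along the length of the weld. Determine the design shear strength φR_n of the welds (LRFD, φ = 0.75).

Effective throat t_e = 0.707 × 0.625 = 0.4419 in.
Total length L = 31 in; A_we = 0.4419 × 31 = 13.7 in².
F_nw = 0.6 F_EXX = 0.6 × 60 = 36 ksi.
φR_n = 0.75 × 36 × 13.7 = 369.8 kips.

φR_n ≈ 370 kips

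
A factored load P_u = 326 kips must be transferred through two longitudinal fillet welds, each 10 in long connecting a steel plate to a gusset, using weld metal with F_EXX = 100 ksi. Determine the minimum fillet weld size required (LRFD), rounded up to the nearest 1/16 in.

Total weld length L = 20 in.
Required throat t_e = P_u / (φ × 0.6 F_EXX × L) = 326 / (0.75 × 0.6 × 100 × 20) = 0.3622 in.
Required leg w = t_e / 0.707 = 0.5123 in → use 9/16 in.

w = 9/16 in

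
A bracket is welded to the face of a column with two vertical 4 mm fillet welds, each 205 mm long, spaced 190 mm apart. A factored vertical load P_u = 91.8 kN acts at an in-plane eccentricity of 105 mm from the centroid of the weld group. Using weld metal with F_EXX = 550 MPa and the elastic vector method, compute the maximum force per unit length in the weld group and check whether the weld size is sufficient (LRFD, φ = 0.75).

Total weld length L_w = 410 mm. Treat welds as unit-width lines.
Polar moment about centroid: J = 2[d³/12 + d(b/2)²] = 2[205³/12 + 205×95²] = 5136000 mm³.
Direct shear f_v = P/L_w = 91.8×10³ / 410 = 223.9 N/mm (vertical).
Torsion M = P·e = 91.8×10³ × 105 = 9639000 N·mm.
Critical point at (x, y) = (95, 102.5) from centroid. f_tx = M·y/J = 192.4 N/mm; f_ty = M·x/J = 178.3 N/mm.
Resultant f_max = √[f_tx² + (f_v + f_ty)²] = √[192.4² + (223.9 + 178.3)²] = 445.8 N/mm.
Capacity per unit length: φr_n = 0.75 × 0.6 × 550 × (0.707 × 4) = 699.9 N/mm.
445.8 ≤ 699.9 → adequate.

f_max ≈ 446 N/mm; adequate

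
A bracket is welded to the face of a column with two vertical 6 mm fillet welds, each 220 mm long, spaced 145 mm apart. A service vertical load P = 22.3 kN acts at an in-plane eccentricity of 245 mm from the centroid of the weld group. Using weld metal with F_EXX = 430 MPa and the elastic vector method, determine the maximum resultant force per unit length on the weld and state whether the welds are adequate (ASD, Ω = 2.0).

Total weld length L_w = 440 mm. Treat welds as unit-width lines.
Polar moment about centroid: J = 2[d³/12 + d(b/2)²] = 2[220³/12 + 220×72.5²] = 4087000 mm³.
Direct shear f_v = P/L_w = 22.3×10³ / 440 = 50.68 N/mm (vertical).
Torsion M = P·e = 22.3×10³ × 245 = 5463500 N·mm.
Critical point at (x, y) = (72.5, 110) from centroid. f_tx = M·y/J = 147 N/mm; f_ty = M·x/J = 96.91 N/mm.
Resultant f_max = √[f_tx² + (f_v + f_ty)²] = √[147² + (50.68 + 96.91)²] = 208.3 N/mm.
Capacity per unit length: r_n/Ω = (1/2.0) × 0.6 × 430 × (0.707 × 6) = 547.2 N/mm.
208.3 ≤ 547.2 → adequate.

f_max ≈ 208 N/mm; adequate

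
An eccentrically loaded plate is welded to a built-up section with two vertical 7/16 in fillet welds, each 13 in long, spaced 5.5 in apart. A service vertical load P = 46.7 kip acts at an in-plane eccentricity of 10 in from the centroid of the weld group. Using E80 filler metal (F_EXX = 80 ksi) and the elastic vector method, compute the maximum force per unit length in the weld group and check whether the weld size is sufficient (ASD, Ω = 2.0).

f_max ≈ 6.76 kip/in; adequate

Total weld length L_w = 26 in. Treat welds as unit-width lines.
Polar moment about centroid: J = 2[d³/12 + d(b/2)²] = 2[13³/12 + 13×2.75²] = 562.8 in³.
Direct shear f_v = P/L_w = 46.7 / 26 = 1.796 kip/in (vertical).
Torsion M = P·e = 46.7 × 10 = 467 kip·in.
Critical point at (x, y) = (2.75, 6.5) from centroid. f_tx = M·y/J = 5.394 kip/in; f_ty = M·x/J = 2.282 kip/in.
Resultant f_max = √[f_tx² + (f_v + f_ty)²] = √[5.394² + (1.796 + 2.282)²] = 6.762 kip/in.
Capacity per unit length: r_n/Ω = (1/2.0) × 0.6 × 80 × (0.707 × 0.4375) = 7.423 kip/in.
6.762 ≤ 7.423 → adequate.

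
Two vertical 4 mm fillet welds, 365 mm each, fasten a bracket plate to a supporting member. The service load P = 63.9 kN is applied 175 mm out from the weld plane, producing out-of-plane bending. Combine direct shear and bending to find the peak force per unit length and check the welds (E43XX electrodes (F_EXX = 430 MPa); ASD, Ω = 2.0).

f_max ≈ 267 N/mm; adequate

L_w = 2 × 365 = 730 mm; section modulus (unit throat) S = 2 × L²/6 = 44410 mm².
Direct shear f_v = P/L_w = 63.9×10³/730 = 87.53 N/mm.
Moment M = P × e = 63.9×10³ × 175 = 11182000 N·mm; bending f_b = M/S = 251.8 N/mm.
f_max = √(f_v² + f_b²) = √(87.53² + 251.8²) = 266.6 N/mm.
r_n/Ω = (1/2.0) × 0.6 × 430 × (0.707 × 4) = 364.8 N/mm → adequate.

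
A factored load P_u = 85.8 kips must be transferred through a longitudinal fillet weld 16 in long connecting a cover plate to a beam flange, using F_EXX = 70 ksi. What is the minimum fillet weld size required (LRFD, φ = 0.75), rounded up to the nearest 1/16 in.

Total weld length L = 16 in.
Required throat t_e = P_u / (φ × 0.6 F_EXX × L) = 85.8 / (0.75 × 0.6 × 70 × 16) = 0.1702 in.
Required leg w = t_e / 0.707 = 0.2408 in → use 1/4 in.

w = 1/4 in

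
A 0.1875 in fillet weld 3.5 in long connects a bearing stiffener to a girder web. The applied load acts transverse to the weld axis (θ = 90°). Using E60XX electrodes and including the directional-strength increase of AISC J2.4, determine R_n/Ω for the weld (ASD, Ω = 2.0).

R_n/Ω ≈ 12.5 kips

E60XX → F_EXX = 60 ksi.
t_e = 0.707 × 0.1875 = 0.1326 in; A_we = 0.1326 × 3.5 = 0.464 in².
Directional factor: 1.0 + 0.5 sin^1.5(90°) = 1.5.
F_nw = 0.6 × 60 × 1.5 = 54 ksi.
R_n/Ω = (54 × 0.464) / 2.0 = 12.53 kips.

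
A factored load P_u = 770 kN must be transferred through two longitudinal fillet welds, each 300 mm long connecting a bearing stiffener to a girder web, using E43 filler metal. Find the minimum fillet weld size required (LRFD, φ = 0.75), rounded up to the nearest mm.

E43XX → F_EXX = 430 MPa.
Total weld length L = 600 mm.
Required throat t_e = P_u / (φ × 0.6 F_EXX × L) = 770 / (0.75 × 0.6 × 430 × 600 × 10⁻³) = 6.632 mm.
Required leg w = t_e / 0.707 = 9.381 mm → use 10 mm.

w = 10 mm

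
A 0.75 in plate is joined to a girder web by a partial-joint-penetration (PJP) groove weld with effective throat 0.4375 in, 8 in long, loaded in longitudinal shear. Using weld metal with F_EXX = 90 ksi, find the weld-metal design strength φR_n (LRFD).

Effective throat (given) t_e = 0.4375 in.
A_we = 0.4375 × 8 = 3.5 in².
F_nw = 0.6 F_EXX = 54 ksi.
φR_n = 0.75 × 54 × 3.5 = 141.8 kips.

φR_n ≈ 142 kips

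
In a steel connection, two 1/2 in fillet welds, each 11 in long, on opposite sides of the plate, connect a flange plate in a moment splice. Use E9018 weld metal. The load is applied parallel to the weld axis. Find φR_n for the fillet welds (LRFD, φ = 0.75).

E90XX → F_EXX = 90 ksi.
Effective throat t_e = 0.707 × 0.5 = 0.3535 in.
Total length L = 22 in; A_we = 0.3535 × 22 = 7.777 in².
F_nw = 0.6 F_EXX = 0.6 × 90 = 54 ksi.
φR_n = 0.75 × 54 × 7.777 = 315 kip.

φR_n ≈ 315 kip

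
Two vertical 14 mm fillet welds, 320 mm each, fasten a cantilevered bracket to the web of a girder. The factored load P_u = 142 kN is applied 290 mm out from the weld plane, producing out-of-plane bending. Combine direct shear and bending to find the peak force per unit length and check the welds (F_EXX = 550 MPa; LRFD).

L_w = 2 × 320 = 640 mm; section modulus (unit throat) S = 2 × L²/6 = 34130 mm².
Direct shear f_v = P/L_w = 142×10³/640 = 221.9 N/mm.
Moment M = P × e = 142×10³ × 290 = 41180000 N·mm; bending f_b = M/S = 1206 N/mm.
f_max = √(f_v² + f_b²) = √(221.9² + 1206²) = 1227 N/mm.
φr_n = 0.75 × 0.6 × 550 × (0.707 × 14) = 2450 N/mm → adequate.

f_max ≈ 1230 N/mm; adequate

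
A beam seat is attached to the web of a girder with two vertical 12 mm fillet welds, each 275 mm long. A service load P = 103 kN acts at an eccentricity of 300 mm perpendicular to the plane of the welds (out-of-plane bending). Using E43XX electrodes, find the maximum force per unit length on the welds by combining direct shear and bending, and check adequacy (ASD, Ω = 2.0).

E43XX → F_EXX = 430 MPa.
L_w = 2 × 275 = 550 mm; section modulus (unit throat) S = 2 × L²/6 = 25210 mm².
Direct shear f_v = P/L_w = 103×10³/550 = 187.3 N/mm.
Moment M = P × e = 103×10³ × 300 = 30900000 N·mm; bending f_b = M/S = 1226 N/mm.
f_max = √(f_v² + f_b²) = √(187.3² + 1226²) = 1240 N/mm.
r_n/Ω = (1/2.0) × 0.6 × 430 × (0.707 × 12) = 1094 N/mm → NOT adequate.

f_max ≈ 1240 N/mm; NOT adequate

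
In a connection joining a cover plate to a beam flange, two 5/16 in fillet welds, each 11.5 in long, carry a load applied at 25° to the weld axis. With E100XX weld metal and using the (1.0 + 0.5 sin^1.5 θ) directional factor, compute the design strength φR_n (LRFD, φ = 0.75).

φR_n ≈ 260 kip

E100XX → F_EXX = 100 ksi.
t_e = 0.707 × 0.3125 = 0.2209 in; A_we = 0.2209 × 23 = 5.082 in².
Directional factor: 1.0 + 0.5 sin^1.5(25°) = 1.137.
F_nw = 0.6 × 100 × 1.137 = 68.24 ksi.
φR_n = 0.75 × 68.24 × 5.082 = 260.1 kip.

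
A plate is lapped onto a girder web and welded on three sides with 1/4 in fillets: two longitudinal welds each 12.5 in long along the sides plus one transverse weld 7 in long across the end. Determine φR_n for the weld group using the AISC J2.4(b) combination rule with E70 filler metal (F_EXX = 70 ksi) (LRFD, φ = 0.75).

φR_n ≈ 178 kip

t_e = 0.707 × 0.25 = 0.1767 in.
R_nwl = 0.6 × 70 × 0.1767 × 25 = 185.6 kip (longitudinal, 2 welds).
R_nwt = 0.6 × 70 × 0.1767 × 7 = 51.96 kip (transverse, base value).
(i) R_nwl + R_nwt = 237.6 kip; (ii) 0.85 R_nwl + 1.5 R_nwt = 235.7 kip.
R_n = max = 237.6 kip [governs: (i)]; φR_n = 178.2 kip.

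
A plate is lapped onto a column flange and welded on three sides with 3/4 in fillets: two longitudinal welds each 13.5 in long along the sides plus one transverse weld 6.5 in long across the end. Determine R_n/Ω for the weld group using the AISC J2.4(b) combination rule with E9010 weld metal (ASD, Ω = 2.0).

E90XX → F_EXX = 90 ksi.
t_e = 0.707 × 0.75 = 0.5302 in.
R_nwl = 0.6 × 90 × 0.5302 × 27 = 773.1 kip (longitudinal, 2 welds).
R_nwt = 0.6 × 90 × 0.5302 × 6.5 = 186.1 kip (transverse, base value).
(i) R_nwl + R_nwt = 959.2 kip; (ii) 0.85 R_nwl + 1.5 R_nwt = 936.3 kip.
R_n = max = 959.2 kip [governs: (i)]; R_n/Ω = 479.6 kip.

R_n/Ω ≈ 480 kip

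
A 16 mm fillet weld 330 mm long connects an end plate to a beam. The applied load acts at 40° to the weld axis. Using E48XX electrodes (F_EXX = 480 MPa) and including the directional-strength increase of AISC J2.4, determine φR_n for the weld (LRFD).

t_e = 0.707 × 16 = 11.31 mm; A_we = 11.31 × 330 = 3733 mm².
Directional factor: 1.0 + 0.5 sin^1.5(40°) = 1.258.
F_nw = 0.6 × 480 × 1.258 = 362.2 MPa.
φR_n = 0.75 × 362.2 × 3733 × 10⁻³ = 1014 kN.

φR_n ≈ 1010 kN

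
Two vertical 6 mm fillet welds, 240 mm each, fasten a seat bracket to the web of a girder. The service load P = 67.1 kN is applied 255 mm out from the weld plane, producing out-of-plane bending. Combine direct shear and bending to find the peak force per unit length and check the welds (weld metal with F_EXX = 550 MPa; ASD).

L_w = 2 × 240 = 480 mm; section modulus (unit throat) S = 2 × L²/6 = 19200 mm².
Direct shear f_v = P/L_w = 67.1×10³/480 = 139.8 N/mm.
Moment M = P × e = 67.1×10³ × 255 = 17110000 N·mm; bending f_b = M/S = 891.2 N/mm.
f_max = √(f_v² + f_b²) = √(139.8² + 891.2²) = 902.1 N/mm.
r_n/Ω = (1/2.0) × 0.6 × 550 × (0.707 × 6) = 699.9 N/mm → NOT adequate.

f_max ≈ 902 N/mm; NOT adequate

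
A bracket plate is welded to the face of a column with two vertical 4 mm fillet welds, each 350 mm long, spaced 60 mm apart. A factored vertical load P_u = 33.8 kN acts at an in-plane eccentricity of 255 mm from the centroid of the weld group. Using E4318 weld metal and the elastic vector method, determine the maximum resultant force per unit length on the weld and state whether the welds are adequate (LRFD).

f_max ≈ 210 N/mm; adequate

E43XX → F_EXX = 430 MPa.
Total weld length L_w = 700 mm. Treat welds as unit-width lines.
Polar moment about centroid: J = 2[d³/12 + d(b/2)²] = 2[350³/12 + 350×30²] = 7776000 mm³.
Direct shear f_v = P/L_w = 33.8×10³ / 700 = 48.29 N/mm (vertical).
Torsion M = P·e = 33.8×10³ × 255 = 8619000 N·mm.
Critical point at (x, y) = (30, 175) from centroid. f_tx = M·y/J = 194 N/mm; f_ty = M·x/J = 33.25 N/mm.
Resultant f_max = √[f_tx² + (f_v + f_ty)²] = √[194² + (48.29 + 33.25)²] = 210.4 N/mm.
Capacity per unit length: φr_n = 0.75 × 0.6 × 430 × (0.707 × 4) = 547.2 N/mm.
210.4 ≤ 547.2 → adequate.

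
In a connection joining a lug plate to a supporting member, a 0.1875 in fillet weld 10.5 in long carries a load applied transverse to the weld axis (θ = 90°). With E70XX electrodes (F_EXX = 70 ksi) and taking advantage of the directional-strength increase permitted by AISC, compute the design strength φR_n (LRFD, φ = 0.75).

t_e = 0.707 × 0.1875 = 0.1326 in; A_we = 0.1326 × 10.5 = 1.392 in².
Directional factor: 1.0 + 0.5 sin^1.5(90°) = 1.5.
F_nw = 0.6 × 70 × 1.5 = 63 ksi.
φR_n = 0.75 × 63 × 1.392 = 65.77 kips.

φR_n ≈ 65.8 kips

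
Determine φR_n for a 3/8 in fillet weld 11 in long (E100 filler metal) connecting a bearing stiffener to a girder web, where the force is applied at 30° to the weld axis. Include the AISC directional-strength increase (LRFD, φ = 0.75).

E100XX → F_EXX = 100 ksi.
t_e = 0.707 × 0.375 = 0.2651 in; A_we = 0.2651 × 11 = 2.916 in².
Directional factor: 1.0 + 0.5 sin^1.5(30°) = 1.177.
F_nw = 0.6 × 100 × 1.177 = 70.61 ksi.
φR_n = 0.75 × 70.61 × 2.916 = 154.4 kip.

φR_n ≈ 154 kip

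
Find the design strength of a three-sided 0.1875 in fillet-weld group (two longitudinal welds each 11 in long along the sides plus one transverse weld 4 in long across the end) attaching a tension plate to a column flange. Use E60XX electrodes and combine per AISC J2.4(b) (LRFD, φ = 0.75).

φR_n ≈ 93.1 kip

E60XX → F_EXX = 60 ksi.
t_e = 0.707 × 0.1875 = 0.1326 in.
R_nwl = 0.6 × 60 × 0.1326 × 22 = 105 kip (longitudinal, 2 welds).
R_nwt = 0.6 × 60 × 0.1326 × 4 = 19.09 kip (transverse, base value).
(i) R_nwl + R_nwt = 124.1 kip; (ii) 0.85 R_nwl + 1.5 R_nwt = 117.9 kip.
R_n = max = 124.1 kip [governs: (i)]; φR_n = 93.06 kip.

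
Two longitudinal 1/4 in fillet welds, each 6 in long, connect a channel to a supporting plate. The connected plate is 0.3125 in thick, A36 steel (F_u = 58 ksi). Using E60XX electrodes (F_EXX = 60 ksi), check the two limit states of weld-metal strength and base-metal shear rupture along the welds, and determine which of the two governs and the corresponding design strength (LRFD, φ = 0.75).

t_e = 0.707 × 0.25 = 0.1767 in; L = 12 in.
Weld metal: φR_n = 0.75 × 0.6 × 60 × 0.1767 × 12 = 57.27 kip.
Base metal (shear rupture): φR_n = 0.75 × 0.6 × 58 × 0.3125 × 12 = 97.88 kip.
Governing: weld metal.

φR_n ≈ 57.3 kip (weld metal governs)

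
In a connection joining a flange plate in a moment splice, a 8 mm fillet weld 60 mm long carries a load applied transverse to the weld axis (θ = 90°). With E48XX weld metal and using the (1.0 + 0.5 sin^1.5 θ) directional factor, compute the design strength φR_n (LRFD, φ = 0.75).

E48XX → F_EXX = 480 MPa.
t_e = 0.707 × 8 = 5.656 mm; A_we = 5.656 × 60 = 339.4 mm².
Directional factor: 1.0 + 0.5 sin^1.5(90°) = 1.5.
F_nw = 0.6 × 480 × 1.5 = 432 MPa.
φR_n = 0.75 × 432 × 339.4 × 10⁻³ = 110 kN.

φR_n ≈ 110 kN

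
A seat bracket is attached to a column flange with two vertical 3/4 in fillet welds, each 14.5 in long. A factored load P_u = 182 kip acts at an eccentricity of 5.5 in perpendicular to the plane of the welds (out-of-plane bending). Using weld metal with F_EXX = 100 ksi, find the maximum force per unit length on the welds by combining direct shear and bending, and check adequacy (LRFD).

f_max ≈ 15.6 kip/in; adequate

L_w = 2 × 14.5 = 29 in; section modulus (unit throat) S = 2 × L²/6 = 70.08 in².
Direct shear f_v = P/L_w = 182/29 = 6.276 kip/in.
Moment M = P × e = 182 × 5.5 = 1001 kip·in; bending f_b = M/S = 14.28 kip/in.
f_max = √(f_v² + f_b²) = √(6.276² + 14.28²) = 15.6 kip/in.
φr_n = 0.75 × 0.6 × 100 × (0.707 × 0.75) = 23.86 kip/in → adequate.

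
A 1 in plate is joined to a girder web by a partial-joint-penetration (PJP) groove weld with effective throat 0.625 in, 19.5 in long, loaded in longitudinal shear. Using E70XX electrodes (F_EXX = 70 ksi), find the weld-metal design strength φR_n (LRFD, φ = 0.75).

Effective throat (given) t_e = 0.625 in.
A_we = 0.625 × 19.5 = 12.19 in².
F_nw = 0.6 F_EXX = 42 ksi.
φR_n = 0.75 × 42 × 12.19 = 383.9 kips.

φR_n ≈ 384 kips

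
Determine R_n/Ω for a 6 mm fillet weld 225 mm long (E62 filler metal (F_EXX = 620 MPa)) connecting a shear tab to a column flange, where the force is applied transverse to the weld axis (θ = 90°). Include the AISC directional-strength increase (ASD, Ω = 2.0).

t_e = 0.707 × 6 = 4.242 mm; A_we = 4.242 × 225 = 954.5 mm².
Directional factor: 1.0 + 0.5 sin^1.5(90°) = 1.5.
F_nw = 0.6 × 620 × 1.5 = 558 MPa.
R_n/Ω = (558 × 954.5) / 2.0 × 10⁻³ = 266.3 kN.

R_n/Ω ≈ 266 kN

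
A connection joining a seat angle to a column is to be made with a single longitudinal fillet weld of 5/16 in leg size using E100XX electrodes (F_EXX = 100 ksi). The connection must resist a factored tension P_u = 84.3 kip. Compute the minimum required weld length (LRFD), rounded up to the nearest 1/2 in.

L = 8.5 in

Throat t_e = 0.707 × 0.3125 = 0.2209 in.
φr_n = 0.75 × 0.6 × 100 × 0.2209 = 9.942 kip/in.
L_req = P_u / φr_n = 84.3 / 9.942 = 8.479 in total.
Round up → use L = 8.5 in.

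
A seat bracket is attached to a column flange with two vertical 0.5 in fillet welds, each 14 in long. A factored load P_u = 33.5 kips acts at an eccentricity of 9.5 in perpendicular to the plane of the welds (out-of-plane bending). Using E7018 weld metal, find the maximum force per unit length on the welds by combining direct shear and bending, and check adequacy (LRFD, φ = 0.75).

f_max ≈ 5.02 kip/in; adequate

E70XX → F_EXX = 70 ksi.
L_w = 2 × 14 = 28 in; section modulus (unit throat) S = 2 × L²/6 = 65.33 in².
Direct shear f_v = P/L_w = 33.5/28 = 1.196 kip/in.
Moment M = P × e = 33.5 × 9.5 = 318.25 kip·in; bending f_b = M/S = 4.871 kip/in.
f_max = √(f_v² + f_b²) = √(1.196² + 4.871²) = 5.016 kip/in.
φr_n = 0.75 × 0.6 × 70 × (0.707 × 0.5) = 11.14 kip/in → adequate.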